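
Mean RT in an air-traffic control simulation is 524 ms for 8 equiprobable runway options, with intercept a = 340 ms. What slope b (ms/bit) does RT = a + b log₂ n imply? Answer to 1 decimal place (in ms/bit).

log₂(8) = 3 bits.
b = (RT − a)/log₂ n = (524 − 340) / 3 = 61.333 ms/bit.

61.3 ms/bit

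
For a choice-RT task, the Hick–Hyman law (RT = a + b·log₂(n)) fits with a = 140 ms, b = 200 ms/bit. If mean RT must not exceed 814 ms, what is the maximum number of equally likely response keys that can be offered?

Information budget: (814 − 140)/200 = 3.3700 bits, so n ≤ 2^3.3700 = 10.339 → at most 10.

10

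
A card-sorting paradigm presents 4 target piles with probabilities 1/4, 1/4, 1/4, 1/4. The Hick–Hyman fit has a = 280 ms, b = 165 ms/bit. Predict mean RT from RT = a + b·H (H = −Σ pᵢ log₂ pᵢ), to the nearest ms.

610 ms

H = −Σ pᵢ log₂ pᵢ = 0.25·2 + 0.25·2 + 0.25·2 + 0.25·2 = 2.000 bits.
RT = 280 + 165 × 2.000 = 610.00 ms.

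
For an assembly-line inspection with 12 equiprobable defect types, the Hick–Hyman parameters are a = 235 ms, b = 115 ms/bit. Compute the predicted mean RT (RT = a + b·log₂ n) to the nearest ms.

log₂(12) = 3.5850 bits, so RT = 235 + 115 × 3.5850 ≈ 647.271 ms.

647 ms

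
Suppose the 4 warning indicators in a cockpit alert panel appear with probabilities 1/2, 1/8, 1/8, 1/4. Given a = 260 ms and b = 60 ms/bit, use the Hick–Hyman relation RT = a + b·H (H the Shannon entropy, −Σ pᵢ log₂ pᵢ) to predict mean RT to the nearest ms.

H = −Σ pᵢ log₂ pᵢ = 0.5·1 + 0.125·3 + 0.125·3 + 0.25·2 = 1.750 bits.
RT = 260 + 60 × 1.750 = 365.00 ms.

365 ms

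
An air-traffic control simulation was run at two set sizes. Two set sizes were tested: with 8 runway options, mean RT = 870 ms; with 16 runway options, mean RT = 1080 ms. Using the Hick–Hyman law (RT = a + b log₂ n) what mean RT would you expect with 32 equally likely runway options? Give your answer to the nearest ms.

Fit slope and intercept:
  b = (1080 − 870) / (log₂ 16 − log₂ 8) = 210 / (4 − 3) = 210 ms/bit
  a = 870 − 210 × 3 = 240 ms
Then RT(32) = 240 + 210 × log₂ 32 = 240 + 210 × 5 ≈ 1290.000 ms.

1290 ms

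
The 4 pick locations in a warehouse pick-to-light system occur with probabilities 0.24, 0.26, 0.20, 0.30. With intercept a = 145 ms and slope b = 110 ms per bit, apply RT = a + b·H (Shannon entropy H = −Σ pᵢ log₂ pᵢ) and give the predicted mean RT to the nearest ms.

H = 0.24·log₂(1/0.24) + 0.26·log₂(1/0.26) + 0.20·log₂(1/0.20) + 0.30·log₂(1/0.30) = 1.9849 bits.
RT = 145 + 110 × 1.9849 = 363.34 ms.

363 ms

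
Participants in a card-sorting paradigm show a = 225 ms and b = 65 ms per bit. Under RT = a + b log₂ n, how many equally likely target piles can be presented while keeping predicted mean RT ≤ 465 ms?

65·log₂ n ≤ 465 − 225 = 240, giving log₂ n ≤ 3.6923 and n ≤ 12.927. The largest whole number is 12.

12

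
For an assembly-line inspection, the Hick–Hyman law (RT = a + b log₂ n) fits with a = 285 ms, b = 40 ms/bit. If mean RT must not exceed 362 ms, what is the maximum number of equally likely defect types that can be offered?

3

Set 285 + 40·log₂ n ≤ 362 → log₂ n ≤ (362 − 285)/40 = 1.9250.
So n ≤ 2^1.9250 = 3.797; the largest integer n is 3.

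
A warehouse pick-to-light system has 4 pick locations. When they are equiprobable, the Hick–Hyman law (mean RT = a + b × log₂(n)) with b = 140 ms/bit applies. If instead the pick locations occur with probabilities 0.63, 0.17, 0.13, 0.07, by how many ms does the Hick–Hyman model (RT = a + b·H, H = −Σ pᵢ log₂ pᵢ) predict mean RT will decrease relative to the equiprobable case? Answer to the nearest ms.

Equiprobable entropy H₀ = log₂ 4 = 2.0000 bits.
Skewed entropy H = −Σ pᵢ log₂ pᵢ = 1.5057 bits.
ΔRT = b·(H₀ − H) = 140 × 0.4943 = 69.20 ms.

69 ms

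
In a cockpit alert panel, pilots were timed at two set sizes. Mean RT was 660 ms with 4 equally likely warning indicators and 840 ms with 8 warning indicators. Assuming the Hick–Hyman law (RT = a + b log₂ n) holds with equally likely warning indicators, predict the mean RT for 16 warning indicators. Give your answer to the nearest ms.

1020 ms

Solve the two-equation system in a and b:
  b = (840 − 660) / (log₂ 8 − log₂ 4) = 180 / (3 − 2) = 180 ms/bit
  a = 660 − 180 × 2 = 300 ms
Then RT(16) = 300 + 180 × log₂ 16 = 300 + 180 × 4 ≈ 1020.000 ms.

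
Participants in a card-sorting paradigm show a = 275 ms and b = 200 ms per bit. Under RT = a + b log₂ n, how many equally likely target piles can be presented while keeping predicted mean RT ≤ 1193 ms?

Information budget: (1193 − 275)/200 = 4.5900 bits, so n ≤ 2^4.5900 = 24.084 → at most 24.

24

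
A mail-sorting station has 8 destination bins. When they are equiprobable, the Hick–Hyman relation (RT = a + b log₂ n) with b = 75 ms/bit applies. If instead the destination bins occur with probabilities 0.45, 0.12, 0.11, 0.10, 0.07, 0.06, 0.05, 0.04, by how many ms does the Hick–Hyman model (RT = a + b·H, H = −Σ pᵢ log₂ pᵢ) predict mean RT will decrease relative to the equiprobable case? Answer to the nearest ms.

39 ms

The RT saving is b·ΔH. Equiprobable H₀ = log₂(8) = 3.0000 bits; with the given probabilities H = 2.4819 bits.
b·(H₀ − H) = 75 × (3.0000 − 2.4819) = 38.86 ms.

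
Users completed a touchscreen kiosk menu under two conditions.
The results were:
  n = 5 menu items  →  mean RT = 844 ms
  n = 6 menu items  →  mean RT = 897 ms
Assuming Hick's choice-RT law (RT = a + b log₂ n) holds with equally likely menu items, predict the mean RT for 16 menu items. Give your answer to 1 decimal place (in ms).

Fit slope and intercept:
  b = (897 − 844) / (log₂ 6 − log₂ 5) = 53 / (2.5850 − 2.3219) = 201.495 ms/bit
  a = 844 − 201.495 × 2.3219 = 376.144 ms
Then RT(16) = 376.144 + 201.495 × log₂ 16 = 376.144 + 201.495 × 4 ≈ 1182.122 ms.

1182.1 ms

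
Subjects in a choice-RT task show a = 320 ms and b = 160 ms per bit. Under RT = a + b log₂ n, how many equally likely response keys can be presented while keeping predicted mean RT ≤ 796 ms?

160·log₂ n ≤ 796 − 320 = 476, giving log₂ n ≤ 2.9750 and n ≤ 7.863. The largest whole number is 7.

7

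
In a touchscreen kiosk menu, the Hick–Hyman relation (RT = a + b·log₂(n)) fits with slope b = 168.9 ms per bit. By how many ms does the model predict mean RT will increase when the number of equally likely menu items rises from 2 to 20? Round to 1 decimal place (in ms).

The intercept a cancels: ΔRT = b·(log₂ n₂ − log₂ n₁) = b·log₂(n₂/n₁).
log₂(20) − log₂(2) = 4.3219 − 1 = 3.3219.
ΔRT = 168.9 × 3.3219 = 561.074 ms.

561.1 ms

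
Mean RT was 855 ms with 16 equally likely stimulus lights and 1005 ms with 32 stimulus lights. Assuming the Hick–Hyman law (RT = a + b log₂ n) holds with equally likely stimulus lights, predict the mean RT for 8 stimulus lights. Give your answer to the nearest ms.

Fit slope and intercept:
  b = (1005 − 855) / (log₂ 32 − log₂ 16) = 150 / (5 − 4) = 150 ms/bit
  a = 855 − 150 × 4 = 255 ms
Then RT(8) = 255 + 150 × log₂ 8 = 255 + 150 × 3 ≈ 705.000 ms.

705 ms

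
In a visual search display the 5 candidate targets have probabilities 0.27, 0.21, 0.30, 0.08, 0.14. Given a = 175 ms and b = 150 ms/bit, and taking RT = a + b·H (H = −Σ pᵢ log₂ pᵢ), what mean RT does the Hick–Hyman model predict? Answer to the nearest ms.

H = 0.27·log₂(1/0.27) + 0.21·log₂(1/0.21) + 0.30·log₂(1/0.30) + 0.08·log₂(1/0.08) + 0.14·log₂(1/0.14) = 2.1926 bits.
RT = 175 + 150 × 2.1926 = 503.88 ms.

504 ms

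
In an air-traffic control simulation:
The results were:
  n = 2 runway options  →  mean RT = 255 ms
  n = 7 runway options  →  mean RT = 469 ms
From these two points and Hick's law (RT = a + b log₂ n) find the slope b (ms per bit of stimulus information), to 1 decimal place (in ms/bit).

118.4 ms/bit

The slope on a log₂ axis is (469 − 255) / (2.8074 − 1) = 118.405 ms/bit.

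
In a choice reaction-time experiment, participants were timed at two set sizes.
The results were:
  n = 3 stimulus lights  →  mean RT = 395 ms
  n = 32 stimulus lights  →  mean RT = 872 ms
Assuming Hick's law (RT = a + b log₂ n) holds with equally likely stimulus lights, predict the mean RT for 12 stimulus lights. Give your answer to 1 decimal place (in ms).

RT is linear in log₂ n, so two points fix the line:
  b = (872 − 395) / (log₂ 32 − log₂ 3) = 477 / (5 − 1.5850) = 139.676 ms/bit
  a = 395 − 139.676 × 1.5850 = 173.618 ms
Then RT(12) = 173.618 + 139.676 × log₂ 12 = 173.618 + 139.676 × 3.5850 ≈ 674.353 ms.

674.4 ms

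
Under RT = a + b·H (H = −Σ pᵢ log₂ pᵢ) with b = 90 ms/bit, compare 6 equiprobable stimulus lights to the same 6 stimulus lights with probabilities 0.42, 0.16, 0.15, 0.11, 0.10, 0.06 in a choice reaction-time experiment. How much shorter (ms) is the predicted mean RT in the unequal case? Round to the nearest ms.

27 ms

The RT saving is b·ΔH. Equiprobable H₀ = log₂(6) = 2.5850 bits; with the given probabilities H = 2.2852 bits.
b·(H₀ − H) = 90 × (2.5850 − 2.2852) = 26.98 ms.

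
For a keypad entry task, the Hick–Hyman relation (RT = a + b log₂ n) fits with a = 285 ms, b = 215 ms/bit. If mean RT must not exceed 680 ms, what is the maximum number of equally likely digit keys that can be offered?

3

Information budget: (680 − 285)/215 = 1.8372 bits, so n ≤ 2^1.8372 = 3.573 → at most 3.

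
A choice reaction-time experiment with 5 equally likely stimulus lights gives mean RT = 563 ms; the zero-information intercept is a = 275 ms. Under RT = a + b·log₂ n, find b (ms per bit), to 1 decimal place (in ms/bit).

124.0 ms/bit

log₂(5) = 2.3219 bits.
b = (RT − a)/log₂ n = (563 − 275) / 2.3219 = 124.035 ms/bit.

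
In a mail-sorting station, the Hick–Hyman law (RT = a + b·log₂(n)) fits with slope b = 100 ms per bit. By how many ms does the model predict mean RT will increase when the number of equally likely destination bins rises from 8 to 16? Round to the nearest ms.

Only the slope matters, since a is common to both: ΔRT = b·log₂(n₂/n₁).
log₂(16) − log₂(8) = log₂(16/8) = log₂(2) = 1.
ΔRT = 100 × 1.0000 = 100.000 ms.

100 ms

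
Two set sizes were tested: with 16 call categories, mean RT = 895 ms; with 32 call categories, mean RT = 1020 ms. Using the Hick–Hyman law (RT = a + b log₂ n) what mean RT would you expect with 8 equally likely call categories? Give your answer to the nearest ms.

770 ms

Solve the two-equation system in a and b:
  b = (1020 − 895) / (log₂ 32 − log₂ 16) = 125 / (5 − 4) = 125 ms/bit
  a = 895 − 125 × 4 = 395 ms
Then RT(8) = 395 + 125 × log₂ 8 = 395 + 125 × 3 ≈ 770.000 ms.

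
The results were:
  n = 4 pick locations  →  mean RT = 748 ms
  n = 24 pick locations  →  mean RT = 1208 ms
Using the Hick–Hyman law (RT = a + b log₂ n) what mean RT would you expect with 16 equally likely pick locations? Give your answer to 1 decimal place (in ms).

1103.9 ms

RT is linear in log₂ n, so two points fix the line:
  b = (1208 − 748) / (log₂ 24 − log₂ 4) = 460 / (4.5850 − 2) = 177.952 ms/bit
  a = 748 − 177.952 × 2 = 392.095 ms
Then RT(16) = 392.095 + 177.952 × log₂ 16 = 392.095 + 177.952 × 4 ≈ 1103.905 ms.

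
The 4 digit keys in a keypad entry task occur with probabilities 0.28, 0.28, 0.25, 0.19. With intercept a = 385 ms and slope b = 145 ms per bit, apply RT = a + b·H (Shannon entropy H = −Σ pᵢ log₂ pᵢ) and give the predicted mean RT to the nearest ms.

673 ms

Entropy contributions −pᵢ log₂ pᵢ: 0.5142, 0.5142, 0.5000, 0.4552; sum H = 1.9837 bits.
RT = a + bH = 385 + 145·1.9837 = 672.63 ms.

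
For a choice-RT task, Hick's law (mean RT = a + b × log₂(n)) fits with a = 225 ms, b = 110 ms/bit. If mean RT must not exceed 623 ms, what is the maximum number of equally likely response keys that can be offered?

Information budget: (623 − 225)/110 = 3.6182 bits, so n ≤ 2^3.6182 = 12.280 → at most 12.

12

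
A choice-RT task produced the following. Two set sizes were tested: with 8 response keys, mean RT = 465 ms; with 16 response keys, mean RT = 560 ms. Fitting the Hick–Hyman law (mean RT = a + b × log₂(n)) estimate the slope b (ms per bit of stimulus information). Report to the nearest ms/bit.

The slope on a log₂ axis is (560 − 465) / (4 − 3) = 95 ms/bit.

95 ms/bit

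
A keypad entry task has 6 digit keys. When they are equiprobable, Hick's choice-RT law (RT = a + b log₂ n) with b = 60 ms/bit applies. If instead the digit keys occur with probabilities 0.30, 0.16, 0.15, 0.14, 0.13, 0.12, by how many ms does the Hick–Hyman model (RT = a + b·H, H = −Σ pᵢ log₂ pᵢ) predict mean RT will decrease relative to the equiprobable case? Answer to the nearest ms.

The RT saving is b·ΔH. Equiprobable H₀ = log₂(6) = 2.5850 bits; with the given probabilities H = 2.5015 bits.
b·(H₀ − H) = 60 × (2.5850 − 2.5015) = 5.01 ms.

5 ms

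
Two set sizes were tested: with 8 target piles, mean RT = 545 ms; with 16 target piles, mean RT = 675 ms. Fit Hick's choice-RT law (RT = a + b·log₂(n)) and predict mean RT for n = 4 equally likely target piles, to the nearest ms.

RT is linear in log₂ n, so two points fix the line:
  b = (675 − 545) / (log₂ 16 − log₂ 8) = 130 / (4 − 3) = 130 ms/bit
  a = 545 − 130 × 3 = 155 ms
Then RT(4) = 155 + 130 × log₂ 4 = 155 + 130 × 2 ≈ 415.000 ms.

415 ms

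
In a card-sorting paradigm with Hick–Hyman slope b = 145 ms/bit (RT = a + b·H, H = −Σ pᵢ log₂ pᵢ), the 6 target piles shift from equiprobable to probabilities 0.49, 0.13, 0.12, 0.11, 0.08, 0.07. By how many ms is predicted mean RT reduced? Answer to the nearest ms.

61 ms

Equiprobable entropy H₀ = log₂ 6 = 2.5850 bits.
Skewed entropy H = −Σ pᵢ log₂ pᵢ = 2.1643 bits.
ΔRT = b·(H₀ − H) = 145 × 0.4206 = 60.99 ms.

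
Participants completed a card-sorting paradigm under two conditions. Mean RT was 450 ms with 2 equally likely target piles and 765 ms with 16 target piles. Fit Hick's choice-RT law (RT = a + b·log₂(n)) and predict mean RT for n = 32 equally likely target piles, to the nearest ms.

870 ms

Solve the two-equation system in a and b:
  b = (765 − 450) / (log₂ 16 − log₂ 2) = 315 / (4 − 1) = 105 ms/bit
  a = 450 − 105 × 1 = 345 ms
Then RT(32) = 345 + 105 × log₂ 32 = 345 + 105 × 5 ≈ 870.000 ms.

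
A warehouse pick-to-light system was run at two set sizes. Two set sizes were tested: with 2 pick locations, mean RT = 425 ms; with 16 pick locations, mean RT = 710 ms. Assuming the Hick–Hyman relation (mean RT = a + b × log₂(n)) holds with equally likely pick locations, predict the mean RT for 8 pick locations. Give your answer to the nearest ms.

615 ms

Solve the two-equation system in a and b:
  b = (710 − 425) / (log₂ 16 − log₂ 2) = 285 / (4 − 1) = 95 ms/bit
  a = 425 − 95 × 1 = 330 ms
Then RT(8) = 330 + 95 × log₂ 8 = 330 + 95 × 3 ≈ 615.000 ms.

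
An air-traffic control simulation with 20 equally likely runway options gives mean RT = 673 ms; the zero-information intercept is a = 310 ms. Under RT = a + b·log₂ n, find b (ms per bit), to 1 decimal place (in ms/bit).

84.0 ms/bit

b = (673 − 310) / log₂(20) = 363 / 4.3219 = 83.990 ms/bit.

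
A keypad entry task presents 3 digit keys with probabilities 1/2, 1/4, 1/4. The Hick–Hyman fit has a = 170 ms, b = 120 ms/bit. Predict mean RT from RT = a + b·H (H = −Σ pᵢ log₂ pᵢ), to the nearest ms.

H = −Σ pᵢ log₂ pᵢ = 0.5·1 + 0.25·2 + 0.25·2 = 1.500 bits.
RT = 170 + 120 × 1.500 = 350.00 ms.

350 ms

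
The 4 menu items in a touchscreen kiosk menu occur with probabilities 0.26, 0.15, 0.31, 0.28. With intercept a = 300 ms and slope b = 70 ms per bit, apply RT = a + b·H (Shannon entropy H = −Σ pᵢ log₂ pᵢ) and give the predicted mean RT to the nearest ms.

437 ms

H = 0.26·log₂(1/0.26) + 0.15·log₂(1/0.15) + 0.31·log₂(1/0.31) + 0.28·log₂(1/0.28) = 1.9538 bits.
RT = 300 + 70 × 1.9538 = 436.77 ms.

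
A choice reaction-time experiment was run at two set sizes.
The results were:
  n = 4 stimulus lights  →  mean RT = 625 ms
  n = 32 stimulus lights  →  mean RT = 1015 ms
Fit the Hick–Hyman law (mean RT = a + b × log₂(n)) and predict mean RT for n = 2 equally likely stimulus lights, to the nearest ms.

With log₂ n on the abscissa the relation is linear; from the two conditions:
  b = (1015 − 625) / (log₂ 32 − log₂ 4) = 390 / (5 − 2) = 130 ms/bit
  a = 625 − 130 × 2 = 365 ms
Then RT(2) = 365 + 130 × log₂ 2 = 365 + 130 × 1 ≈ 495.000 ms.

495 ms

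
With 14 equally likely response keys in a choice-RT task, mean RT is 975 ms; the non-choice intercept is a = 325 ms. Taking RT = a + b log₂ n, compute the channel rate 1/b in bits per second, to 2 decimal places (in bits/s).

b = (975 − 325)/log₂ 14 = 650/3.8074 = 170.722 ms per bit = 0.17072 s/bit; the reciprocal is 5.857 bits/s.

5.86 bits/s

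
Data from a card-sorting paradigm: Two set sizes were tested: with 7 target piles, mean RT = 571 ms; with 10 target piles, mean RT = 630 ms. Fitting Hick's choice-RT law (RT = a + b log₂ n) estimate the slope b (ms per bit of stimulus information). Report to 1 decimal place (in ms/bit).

114.7 ms/bit

b = (RT₂ − RT₁)/(log₂ n₂ − log₂ n₁) = (630 − 571)/(3.3219 − 2.8074) = 114.658 ms/bit.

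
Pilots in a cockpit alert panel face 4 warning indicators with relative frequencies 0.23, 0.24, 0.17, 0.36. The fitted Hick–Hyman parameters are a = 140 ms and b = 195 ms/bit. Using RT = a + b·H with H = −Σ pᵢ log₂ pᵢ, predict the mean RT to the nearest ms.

520 ms

Entropy contributions −pᵢ log₂ pᵢ: 0.4877, 0.4941, 0.4346, 0.5306; sum H = 1.9470 bits.
RT = a + bH = 140 + 195·1.9470 = 519.67 ms.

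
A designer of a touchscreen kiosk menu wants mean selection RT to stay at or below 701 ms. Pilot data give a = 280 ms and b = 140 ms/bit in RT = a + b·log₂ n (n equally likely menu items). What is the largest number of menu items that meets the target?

Set 280 + 140·log₂ n ≤ 701 → log₂ n ≤ (701 − 280)/140 = 3.0071.
So n ≤ 2^3.0071 = 8.040; the largest integer n is 8.

8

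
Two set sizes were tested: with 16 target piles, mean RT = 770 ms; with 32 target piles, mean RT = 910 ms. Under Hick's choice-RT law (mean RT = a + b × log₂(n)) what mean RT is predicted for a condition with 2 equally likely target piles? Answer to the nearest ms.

350 ms

Fit slope and intercept:
  b = (910 − 770) / (log₂ 32 − log₂ 16) = 140 / (5 − 4) = 140 ms/bit
  a = 770 − 140 × 4 = 210 ms
Then RT(2) = 210 + 140 × log₂ 2 = 210 + 140 × 1 ≈ 350.000 ms.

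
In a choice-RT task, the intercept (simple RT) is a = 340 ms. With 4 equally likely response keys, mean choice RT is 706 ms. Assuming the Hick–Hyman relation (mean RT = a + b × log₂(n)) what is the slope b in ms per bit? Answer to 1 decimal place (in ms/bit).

183.0 ms/bit

log₂(4) = 2 bits.
b = (RT − a)/log₂ n = (706 − 340) / 2 = 183.000 ms/bit.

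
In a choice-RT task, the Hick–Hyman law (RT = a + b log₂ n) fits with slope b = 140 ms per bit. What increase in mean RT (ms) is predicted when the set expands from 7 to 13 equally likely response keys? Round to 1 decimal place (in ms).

Only the slope matters, since a is common to both: ΔRT = b·log₂(n₂/n₁).
log₂(13) − log₂(7) = 3.7004 − 2.8074 = 0.8931.
ΔRT = 140 × 0.8931 = 125.032 ms.

125.0 ms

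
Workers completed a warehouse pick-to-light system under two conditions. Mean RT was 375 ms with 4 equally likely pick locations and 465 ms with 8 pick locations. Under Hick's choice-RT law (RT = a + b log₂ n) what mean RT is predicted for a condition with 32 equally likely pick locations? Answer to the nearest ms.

645 ms

RT is linear in log₂ n, so two points fix the line:
  b = (465 − 375) / (log₂ 8 − log₂ 4) = 90 / (3 − 2) = 90 ms/bit
  a = 375 − 90 × 2 = 195 ms
Then RT(32) = 195 + 90 × log₂ 32 = 195 + 90 × 5 ≈ 645.000 ms.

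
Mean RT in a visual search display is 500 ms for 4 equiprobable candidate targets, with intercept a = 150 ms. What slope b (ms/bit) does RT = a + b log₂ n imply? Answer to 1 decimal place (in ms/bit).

b = (500 − 150) / log₂(4) = 350 / 2 = 175.000 ms/bit.

175.0 ms/bit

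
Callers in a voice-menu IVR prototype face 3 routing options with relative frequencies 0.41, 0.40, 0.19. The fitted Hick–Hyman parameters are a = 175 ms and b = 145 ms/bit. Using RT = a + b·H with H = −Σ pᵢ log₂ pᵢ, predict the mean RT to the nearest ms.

H = 0.41·log₂(1/0.41) + 0.40·log₂(1/0.40) + 0.19·log₂(1/0.19) = 1.5114 bits.
RT = 175 + 145 × 1.5114 = 394.15 ms.

394 ms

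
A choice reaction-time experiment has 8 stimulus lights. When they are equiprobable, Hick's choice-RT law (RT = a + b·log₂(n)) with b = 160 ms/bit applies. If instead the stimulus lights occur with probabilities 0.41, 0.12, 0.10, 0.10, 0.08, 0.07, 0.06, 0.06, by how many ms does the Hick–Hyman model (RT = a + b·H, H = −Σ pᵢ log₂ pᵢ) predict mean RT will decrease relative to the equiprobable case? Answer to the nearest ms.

63 ms

Equiprobable entropy H₀ = log₂ 8 = 3.0000 bits.
Skewed entropy H = −Σ pᵢ log₂ pᵢ = 2.6060 bits.
ΔRT = b·(H₀ − H) = 160 × 0.3940 = 63.05 ms.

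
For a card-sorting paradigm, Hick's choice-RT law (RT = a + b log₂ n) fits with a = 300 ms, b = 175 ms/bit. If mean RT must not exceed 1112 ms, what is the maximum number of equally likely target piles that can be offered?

24

Set 300 + 175·log₂ n ≤ 1112 → log₂ n ≤ (1112 − 300)/175 = 4.6400.
So n ≤ 2^4.6400 = 24.933; the largest integer n is 24.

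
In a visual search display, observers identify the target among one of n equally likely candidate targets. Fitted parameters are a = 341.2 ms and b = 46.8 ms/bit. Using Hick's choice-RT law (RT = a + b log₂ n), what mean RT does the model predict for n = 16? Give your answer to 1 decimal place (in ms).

log₂(16) = 4 bits, so RT = 341.2 + 46.8 × 4 ≈ 528.400 ms.

528.4 ms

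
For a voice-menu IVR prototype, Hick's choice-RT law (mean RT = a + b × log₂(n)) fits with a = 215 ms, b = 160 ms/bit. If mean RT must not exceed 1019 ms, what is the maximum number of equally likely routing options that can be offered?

Set 215 + 160·log₂ n ≤ 1019 → log₂ n ≤ (1019 − 215)/160 = 5.0250.
So n ≤ 2^5.0250 = 32.559; the largest integer n is 32.

32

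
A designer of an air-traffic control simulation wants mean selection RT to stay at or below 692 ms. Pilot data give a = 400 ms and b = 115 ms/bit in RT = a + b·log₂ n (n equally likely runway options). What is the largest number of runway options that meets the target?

5

Information budget: (692 − 400)/115 = 2.5391 bits, so n ≤ 2^2.5391 = 5.812 → at most 5.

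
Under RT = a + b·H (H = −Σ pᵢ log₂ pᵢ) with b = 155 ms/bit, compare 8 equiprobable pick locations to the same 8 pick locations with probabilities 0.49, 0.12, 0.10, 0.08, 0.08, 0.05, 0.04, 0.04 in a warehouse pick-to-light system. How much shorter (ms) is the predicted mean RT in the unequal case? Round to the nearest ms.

The RT saving is b·ΔH. Equiprobable H₀ = log₂(8) = 3.0000 bits; with the given probabilities H = 2.3742 bits.
b·(H₀ − H) = 155 × (3.0000 − 2.3742) = 97.00 ms.

97 ms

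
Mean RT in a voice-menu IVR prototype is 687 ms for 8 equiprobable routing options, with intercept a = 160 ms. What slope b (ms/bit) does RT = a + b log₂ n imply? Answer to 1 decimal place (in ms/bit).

8 alternatives carry log₂ 8 = 3 bits; the choice cost is 687 − 160 = 527 ms, so b = 527/3 = 175.667 ms/bit.

175.7 ms/bit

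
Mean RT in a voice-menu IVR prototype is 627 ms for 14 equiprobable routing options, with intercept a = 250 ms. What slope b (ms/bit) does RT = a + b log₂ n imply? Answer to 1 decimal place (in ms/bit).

99.0 ms/bit

14 alternatives carry log₂ 14 = 3.8074 bits; the choice cost is 627 − 250 = 377 ms, so b = 377/3.8074 = 99.019 ms/bit.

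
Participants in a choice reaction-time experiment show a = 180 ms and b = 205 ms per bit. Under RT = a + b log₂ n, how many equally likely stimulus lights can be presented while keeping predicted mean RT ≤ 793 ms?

Set 180 + 205·log₂ n ≤ 793 → log₂ n ≤ (793 − 180)/205 = 2.9902.
So n ≤ 2^2.9902 = 7.946; the largest integer n is 7.

7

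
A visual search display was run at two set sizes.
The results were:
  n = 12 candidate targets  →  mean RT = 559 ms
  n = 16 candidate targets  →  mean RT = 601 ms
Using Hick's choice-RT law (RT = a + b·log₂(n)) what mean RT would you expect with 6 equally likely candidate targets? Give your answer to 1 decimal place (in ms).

RT is linear in log₂ n, so two points fix the line:
  b = (601 − 559) / (log₂ 16 − log₂ 12) = 42 / (4 − 3.5850) = 101.196 ms/bit
  a = 559 − 101.196 × 3.5850 = 196.217 ms
Then RT(6) = 196.217 + 101.196 × log₂ 6 = 196.217 + 101.196 × 2.5850 ≈ 457.804 ms.

457.8 ms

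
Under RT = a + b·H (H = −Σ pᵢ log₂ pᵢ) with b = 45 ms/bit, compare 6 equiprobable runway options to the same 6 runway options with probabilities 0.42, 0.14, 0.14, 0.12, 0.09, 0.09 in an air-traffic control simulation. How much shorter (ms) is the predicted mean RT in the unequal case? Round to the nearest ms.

Equiprobable entropy H₀ = log₂ 6 = 2.5850 bits.
Skewed entropy H = −Σ pᵢ log₂ pᵢ = 2.3122 bits.
ΔRT = b·(H₀ − H) = 45 × 0.2727 = 12.27 ms.

12 ms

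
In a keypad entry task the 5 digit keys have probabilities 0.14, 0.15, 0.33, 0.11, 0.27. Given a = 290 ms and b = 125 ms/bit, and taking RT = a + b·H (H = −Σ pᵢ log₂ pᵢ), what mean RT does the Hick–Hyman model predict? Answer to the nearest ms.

H = 0.14·log₂(1/0.14) + 0.15·log₂(1/0.15) + 0.33·log₂(1/0.33) + 0.11·log₂(1/0.11) + 0.27·log₂(1/0.27) = 2.1958 bits.
RT = 290 + 125 × 2.1958 = 564.47 ms.

564 ms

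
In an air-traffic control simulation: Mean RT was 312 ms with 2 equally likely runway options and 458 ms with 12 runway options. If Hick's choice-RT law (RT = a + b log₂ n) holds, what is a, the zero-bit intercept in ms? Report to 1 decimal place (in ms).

255.5 ms

b = (RT₂ − RT₁)/(log₂ n₂ − log₂ n₁) = (458 − 312)/(3.5850 − 1) = 56.481 ms/bit.
a = RT₁ − b·log₂ n₁ = 312 − 56.481 × 1 = 255.519 ms.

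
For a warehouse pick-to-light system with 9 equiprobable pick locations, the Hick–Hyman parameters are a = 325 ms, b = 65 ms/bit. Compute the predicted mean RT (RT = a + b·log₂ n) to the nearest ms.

log₂(9) = 3.1699 bits, so RT = 325 + 65 × 3.1699 ≈ 531.045 ms.

531 ms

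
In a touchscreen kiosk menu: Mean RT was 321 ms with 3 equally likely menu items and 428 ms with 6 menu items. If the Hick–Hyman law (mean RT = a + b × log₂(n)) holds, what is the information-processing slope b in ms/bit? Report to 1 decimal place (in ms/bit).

107.0 ms/bit

Slope: b = (428 − 321) / (log₂ 6 − log₂ 3) = 107/1.0000 = 107.000 ms/bit.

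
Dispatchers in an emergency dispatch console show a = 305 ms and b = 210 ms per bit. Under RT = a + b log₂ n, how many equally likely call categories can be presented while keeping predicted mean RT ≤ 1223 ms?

Information budget: (1223 − 305)/210 = 4.3714 bits, so n ≤ 2^4.3714 = 20.698 → at most 20.

20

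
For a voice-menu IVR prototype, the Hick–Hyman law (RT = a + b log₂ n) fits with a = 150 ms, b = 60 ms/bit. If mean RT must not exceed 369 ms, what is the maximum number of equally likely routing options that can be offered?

12

60·log₂ n ≤ 369 − 150 = 219, giving log₂ n ≤ 3.6500 and n ≤ 12.553. The largest whole number is 12.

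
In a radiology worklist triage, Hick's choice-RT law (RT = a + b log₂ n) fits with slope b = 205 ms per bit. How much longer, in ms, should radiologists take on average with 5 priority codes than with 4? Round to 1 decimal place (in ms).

The intercept a cancels: ΔRT = b·(log₂ n₂ − log₂ n₁) = b·log₂(n₂/n₁).
log₂(5) − log₂(4) = 2.3219 − 2 = 0.3219.
ΔRT = 205 × 0.3219 = 65.995 ms.

66.0 ms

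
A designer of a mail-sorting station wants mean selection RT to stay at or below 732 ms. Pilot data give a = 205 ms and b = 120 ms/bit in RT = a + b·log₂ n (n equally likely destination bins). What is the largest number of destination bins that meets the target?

120·log₂ n ≤ 732 − 205 = 527, giving log₂ n ≤ 4.3917 and n ≤ 20.991. The largest whole number is 20.

20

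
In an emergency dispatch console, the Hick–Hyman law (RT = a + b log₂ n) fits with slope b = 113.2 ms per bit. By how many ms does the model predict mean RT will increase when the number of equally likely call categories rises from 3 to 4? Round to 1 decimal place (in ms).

ΔRT = (a + b log₂ n₂) − (a + b log₂ n₁) = b·(log₂ n₂ − log₂ n₁).
log₂(4) − log₂(3) = 2 − 1.5850 = 0.4150.
ΔRT = 113.2 × 0.4150 = 46.982 ms.

47.0 ms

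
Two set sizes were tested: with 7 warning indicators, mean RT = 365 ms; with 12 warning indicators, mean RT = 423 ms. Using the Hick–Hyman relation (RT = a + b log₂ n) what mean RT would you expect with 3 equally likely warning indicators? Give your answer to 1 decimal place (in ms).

With log₂ n on the abscissa the relation is linear; from the two conditions:
  b = (423 − 365) / (log₂ 12 − log₂ 7) = 58 / (3.5850 − 2.8074) = 74.588 ms/bit
  a = 365 − 74.588 × 2.8074 = 155.606 ms
Then RT(3) = 155.606 + 74.588 × log₂ 3 = 155.606 + 74.588 × 1.5850 ≈ 273.824 ms.

273.8 ms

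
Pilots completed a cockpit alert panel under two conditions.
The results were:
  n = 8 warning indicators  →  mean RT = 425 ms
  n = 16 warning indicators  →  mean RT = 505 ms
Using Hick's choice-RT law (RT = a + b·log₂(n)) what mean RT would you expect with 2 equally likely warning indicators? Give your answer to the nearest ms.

RT is linear in log₂ n, so two points fix the line:
  b = (505 − 425) / (log₂ 16 − log₂ 8) = 80 / (4 − 3) = 80 ms/bit
  a = 425 − 80 × 3 = 185 ms
Then RT(2) = 185 + 80 × log₂ 2 = 185 + 80 × 1 ≈ 265.000 ms.

265 ms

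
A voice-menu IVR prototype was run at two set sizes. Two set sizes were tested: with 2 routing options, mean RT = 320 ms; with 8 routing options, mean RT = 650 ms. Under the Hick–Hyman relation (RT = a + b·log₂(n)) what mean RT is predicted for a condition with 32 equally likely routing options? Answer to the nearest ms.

Solve the two-equation system in a and b:
  b = (650 − 320) / (log₂ 8 − log₂ 2) = 330 / (3 − 1) = 165 ms/bit
  a = 320 − 165 × 1 = 155 ms
Then RT(32) = 155 + 165 × log₂ 32 = 155 + 165 × 5 ≈ 980.000 ms.

980 ms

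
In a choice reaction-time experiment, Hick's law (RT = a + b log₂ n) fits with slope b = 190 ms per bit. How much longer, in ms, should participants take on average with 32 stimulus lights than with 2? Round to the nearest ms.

760 ms

Only the slope matters, since a is common to both: ΔRT = b·log₂(n₂/n₁).
log₂(32) − log₂(2) = log₂(32/2) = log₂(16) = 4.
ΔRT = 190 × 4.0000 = 760.000 ms.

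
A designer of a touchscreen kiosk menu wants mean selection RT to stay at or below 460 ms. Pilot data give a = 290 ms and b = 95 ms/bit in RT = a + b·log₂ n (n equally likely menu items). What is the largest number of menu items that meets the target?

3

95·log₂ n ≤ 460 − 290 = 170, giving log₂ n ≤ 1.7895 and n ≤ 3.457. The largest whole number is 3.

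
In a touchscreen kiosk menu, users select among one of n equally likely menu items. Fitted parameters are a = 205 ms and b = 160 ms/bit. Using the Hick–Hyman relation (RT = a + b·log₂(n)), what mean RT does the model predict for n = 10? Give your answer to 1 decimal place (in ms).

log₂(10) = 3.3219 bits, so RT = 205 + 160 × 3.3219 ≈ 736.508 ms.

736.5 ms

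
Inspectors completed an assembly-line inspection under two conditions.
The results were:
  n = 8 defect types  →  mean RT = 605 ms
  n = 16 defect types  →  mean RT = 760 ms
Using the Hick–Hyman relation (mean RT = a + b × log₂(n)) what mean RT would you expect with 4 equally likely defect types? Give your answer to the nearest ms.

Fit slope and intercept:
  b = (760 − 605) / (log₂ 16 − log₂ 8) = 155 / (4 − 3) = 155 ms/bit
  a = 605 − 155 × 3 = 140 ms
Then RT(4) = 140 + 155 × log₂ 4 = 140 + 155 × 2 ≈ 450.000 ms.

450 ms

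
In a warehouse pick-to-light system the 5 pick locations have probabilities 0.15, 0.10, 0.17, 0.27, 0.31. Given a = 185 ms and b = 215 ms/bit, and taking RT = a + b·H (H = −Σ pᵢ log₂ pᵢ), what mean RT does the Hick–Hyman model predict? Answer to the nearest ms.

660 ms

Entropy contributions −pᵢ log₂ pᵢ: 0.4105, 0.3322, 0.4346, 0.5100, 0.5238; sum H = 2.2111 bits.
RT = a + bH = 185 + 215·2.2111 = 660.40 ms.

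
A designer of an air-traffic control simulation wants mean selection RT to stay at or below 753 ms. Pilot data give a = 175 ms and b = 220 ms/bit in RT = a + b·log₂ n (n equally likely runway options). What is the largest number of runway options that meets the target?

220·log₂ n ≤ 753 − 175 = 578, giving log₂ n ≤ 2.6273 and n ≤ 6.179. The largest whole number is 6.

6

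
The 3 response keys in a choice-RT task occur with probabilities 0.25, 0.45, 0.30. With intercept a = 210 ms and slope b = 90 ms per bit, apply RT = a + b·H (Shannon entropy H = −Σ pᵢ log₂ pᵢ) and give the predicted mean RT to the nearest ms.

349 ms

H = 0.25·log₂(1/0.25) + 0.45·log₂(1/0.45) + 0.30·log₂(1/0.30) = 1.5395 bits.
RT = 210 + 90 × 1.5395 = 348.55 ms.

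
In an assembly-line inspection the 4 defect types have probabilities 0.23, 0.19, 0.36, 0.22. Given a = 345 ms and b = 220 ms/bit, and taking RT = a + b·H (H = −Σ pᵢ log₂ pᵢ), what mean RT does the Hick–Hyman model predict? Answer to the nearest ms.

Entropy contributions −pᵢ log₂ pᵢ: 0.4877, 0.4552, 0.5306, 0.4806; sum H = 1.9541 bits.
RT = a + bH = 345 + 220·1.9541 = 774.90 ms.

775 ms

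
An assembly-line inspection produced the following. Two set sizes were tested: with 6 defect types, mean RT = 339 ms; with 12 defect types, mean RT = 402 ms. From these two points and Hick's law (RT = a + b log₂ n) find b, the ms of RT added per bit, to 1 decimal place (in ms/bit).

63.0 ms/bit

Slope: b = (402 − 339) / (log₂ 12 − log₂ 6) = 63/1.0000 = 63.000 ms/bit.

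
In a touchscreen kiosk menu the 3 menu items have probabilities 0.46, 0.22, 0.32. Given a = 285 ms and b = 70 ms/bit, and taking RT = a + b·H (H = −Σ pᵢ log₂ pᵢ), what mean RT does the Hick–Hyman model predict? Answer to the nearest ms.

392 ms

Entropy contributions −pᵢ log₂ pᵢ: 0.5153, 0.4806, 0.5260; sum H = 1.5219 bits.
RT = a + bH = 285 + 70·1.5219 = 391.54 ms.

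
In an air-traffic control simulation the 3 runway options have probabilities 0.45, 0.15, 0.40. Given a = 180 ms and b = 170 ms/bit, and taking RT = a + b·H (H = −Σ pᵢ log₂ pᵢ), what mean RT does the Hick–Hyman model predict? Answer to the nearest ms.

H = 0.45·log₂(1/0.45) + 0.15·log₂(1/0.15) + 0.40·log₂(1/0.40) = 1.4577 bits.
RT = 180 + 170 × 1.4577 = 427.81 ms.

428 ms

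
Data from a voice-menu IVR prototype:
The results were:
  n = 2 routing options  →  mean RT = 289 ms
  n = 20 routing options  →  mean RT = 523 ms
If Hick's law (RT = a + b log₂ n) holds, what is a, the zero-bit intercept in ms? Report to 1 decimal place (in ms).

Slope: b = (523 − 289) / (log₂ 20 − log₂ 2) = 234/3.3219 = 70.441 ms/bit.
a = RT₁ − b·log₂ n₁ = 289 − 70.441 × 1 = 218.559 ms.

218.6 ms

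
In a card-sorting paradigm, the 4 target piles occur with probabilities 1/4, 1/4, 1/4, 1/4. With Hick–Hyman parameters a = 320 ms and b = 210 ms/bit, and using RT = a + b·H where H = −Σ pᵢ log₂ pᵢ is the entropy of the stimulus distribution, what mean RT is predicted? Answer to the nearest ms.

Each term −pᵢ log₂ pᵢ: 0.25·2 + 0.25·2 + 0.25·2 + 0.25·2; summed, H = 2.000 bits.
Mean RT = a + bH = 320 + 210·2.000 = 740.00 ms.

740 ms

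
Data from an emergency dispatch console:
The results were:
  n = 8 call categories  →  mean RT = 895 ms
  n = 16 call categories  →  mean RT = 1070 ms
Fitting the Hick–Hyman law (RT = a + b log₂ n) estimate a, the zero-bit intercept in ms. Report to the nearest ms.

Slope: b = (1070 − 895) / (log₂ 16 − log₂ 8) = 175/1.0000 = 175 ms/bit.
Intercept: a = 895 − 175·log₂(8) = 370.000 ms.

370 ms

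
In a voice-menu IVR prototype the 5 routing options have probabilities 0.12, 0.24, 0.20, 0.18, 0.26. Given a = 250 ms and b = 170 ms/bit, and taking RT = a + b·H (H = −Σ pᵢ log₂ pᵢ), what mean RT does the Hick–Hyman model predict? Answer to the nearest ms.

Entropy contributions −pᵢ log₂ pᵢ: 0.3671, 0.4941, 0.4644, 0.4453, 0.5053; sum H = 2.2762 bits.
RT = a + bH = 250 + 170·2.2762 = 636.95 ms.

637 ms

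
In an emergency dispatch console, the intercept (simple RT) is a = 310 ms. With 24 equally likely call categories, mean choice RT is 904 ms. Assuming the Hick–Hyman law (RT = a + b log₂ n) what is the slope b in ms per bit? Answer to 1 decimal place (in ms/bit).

b = (904 − 310) / log₂(24) = 594 / 4.5850 = 129.554 ms/bit.

129.6 ms/bit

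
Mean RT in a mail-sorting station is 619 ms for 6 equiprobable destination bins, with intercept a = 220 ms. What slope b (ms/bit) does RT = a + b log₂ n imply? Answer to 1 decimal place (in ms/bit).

6 alternatives carry log₂ 6 = 2.5850 bits; the choice cost is 619 − 220 = 399 ms, so b = 399/2.5850 = 154.354 ms/bit.

154.4 ms/bit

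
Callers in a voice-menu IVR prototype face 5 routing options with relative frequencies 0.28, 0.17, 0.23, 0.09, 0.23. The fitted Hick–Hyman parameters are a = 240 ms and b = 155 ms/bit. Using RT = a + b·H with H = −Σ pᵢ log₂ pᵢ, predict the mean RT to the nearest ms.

Entropy contributions −pᵢ log₂ pᵢ: 0.5142, 0.4346, 0.4877, 0.3127, 0.4877; sum H = 2.2368 bits.
RT = a + bH = 240 + 155·2.2368 = 586.70 ms.

587 ms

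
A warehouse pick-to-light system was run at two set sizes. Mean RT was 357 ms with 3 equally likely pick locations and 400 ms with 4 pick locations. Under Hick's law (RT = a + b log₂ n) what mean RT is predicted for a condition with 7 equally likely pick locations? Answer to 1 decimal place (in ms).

483.6 ms

Fit slope and intercept:
  b = (400 − 357) / (log₂ 4 − log₂ 3) = 43 / (2 − 1.5850) = 103.605 ms/bit
  a = 357 − 103.605 × 1.5850 = 192.790 ms
Then RT(7) = 192.790 + 103.605 × log₂ 7 = 192.790 + 103.605 × 2.8074 ≈ 483.646 ms.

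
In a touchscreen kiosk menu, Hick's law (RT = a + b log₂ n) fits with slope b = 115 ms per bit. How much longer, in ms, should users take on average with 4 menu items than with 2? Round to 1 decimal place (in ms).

ΔRT = (a + b log₂ n₂) − (a + b log₂ n₁) = b·(log₂ n₂ − log₂ n₁).
log₂(4) − log₂(2) = log₂(4/2) = log₂(2) = 1.
ΔRT = 115 × 1.0000 = 115.000 ms.

115.0 ms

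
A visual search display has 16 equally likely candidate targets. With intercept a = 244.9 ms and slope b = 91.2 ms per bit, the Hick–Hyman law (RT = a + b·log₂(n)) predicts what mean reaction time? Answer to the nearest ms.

log₂(16) = 4 bits, so RT = 244.9 + 91.2 × 4 ≈ 609.700 ms.

610 ms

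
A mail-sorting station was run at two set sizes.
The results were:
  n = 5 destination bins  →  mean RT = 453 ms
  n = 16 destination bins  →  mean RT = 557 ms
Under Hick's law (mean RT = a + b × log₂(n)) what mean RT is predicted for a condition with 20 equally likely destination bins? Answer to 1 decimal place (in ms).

577.0 ms

Fit slope and intercept:
  b = (557 − 453) / (log₂ 16 − log₂ 5) = 104 / (4 − 2.3219) = 61.976 ms/bit
  a = 453 − 61.976 × 2.3219 = 309.096 ms
Then RT(20) = 309.096 + 61.976 × log₂ 20 = 309.096 + 61.976 × 4.3219 ≈ 576.952 ms.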